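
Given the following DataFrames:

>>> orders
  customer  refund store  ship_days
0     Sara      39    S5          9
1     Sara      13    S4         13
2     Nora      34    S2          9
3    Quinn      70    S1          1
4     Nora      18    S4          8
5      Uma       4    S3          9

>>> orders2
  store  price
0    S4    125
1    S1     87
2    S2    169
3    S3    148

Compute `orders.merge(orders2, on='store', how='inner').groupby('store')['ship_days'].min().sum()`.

merge on 'store' (how='inner') → 5 rows:
  customer  refund store  ship_days  price
0     Sara      13    S4         13    125
1     Nora      34    S2          9    169
2    Quinn      70    S1          1     87
3     Nora      18    S4          8    125
4      Uma       4    S3          9    148
group by store, min of ship_days:
store
S1    1
S2    9
S3    9
S4    8
Name: ship_days, dtype: int64
Reading off the sum of the resulting series, we get 27.

27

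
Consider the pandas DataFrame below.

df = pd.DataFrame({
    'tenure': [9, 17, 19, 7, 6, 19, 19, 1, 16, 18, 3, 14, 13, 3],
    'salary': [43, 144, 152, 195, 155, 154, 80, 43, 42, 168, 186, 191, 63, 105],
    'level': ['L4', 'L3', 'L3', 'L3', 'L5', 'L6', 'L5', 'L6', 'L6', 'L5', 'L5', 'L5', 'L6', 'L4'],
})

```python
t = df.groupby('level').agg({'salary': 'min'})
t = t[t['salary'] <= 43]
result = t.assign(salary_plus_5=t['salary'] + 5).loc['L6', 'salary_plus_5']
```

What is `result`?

group by level, min of salary:
       salary
level        
L3        144
L4         43
L5         80
L6         42
filter rows where salary <= 43:
       salary
level        
L4         43
L6         42
add column salary_plus_5 = t['salary'] + 5:
       salary  salary_plus_5
level                       
L4         43             48
L6         42             47

47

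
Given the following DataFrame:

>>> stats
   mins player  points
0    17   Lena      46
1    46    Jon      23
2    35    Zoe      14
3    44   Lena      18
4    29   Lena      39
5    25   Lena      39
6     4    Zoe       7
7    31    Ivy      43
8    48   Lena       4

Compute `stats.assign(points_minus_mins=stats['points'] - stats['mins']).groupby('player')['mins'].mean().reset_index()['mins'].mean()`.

add column points_minus_mins = stats['points'] - stats['mins']:
   mins player  points  points_minus_mins
0    17   Lena      46                 29
1    46    Jon      23                -23
2    35    Zoe      14                -21
3    44   Lena      18                -26
4    29   Lena      39                 10
5    25   Lena      39                 14
6     4    Zoe       7                  3
7    31    Ivy      43                 12
8    48   Lena       4                -44
group by player, mean of mins:
player
Ivy     31.0
Jon     46.0
Lena    32.6
Zoe     19.5
Name: mins, dtype: float64
reset_index():
  player  mins
0    Ivy  31.0
1    Jon  46.0
2   Lena  32.6
3    Zoe  19.5

32.275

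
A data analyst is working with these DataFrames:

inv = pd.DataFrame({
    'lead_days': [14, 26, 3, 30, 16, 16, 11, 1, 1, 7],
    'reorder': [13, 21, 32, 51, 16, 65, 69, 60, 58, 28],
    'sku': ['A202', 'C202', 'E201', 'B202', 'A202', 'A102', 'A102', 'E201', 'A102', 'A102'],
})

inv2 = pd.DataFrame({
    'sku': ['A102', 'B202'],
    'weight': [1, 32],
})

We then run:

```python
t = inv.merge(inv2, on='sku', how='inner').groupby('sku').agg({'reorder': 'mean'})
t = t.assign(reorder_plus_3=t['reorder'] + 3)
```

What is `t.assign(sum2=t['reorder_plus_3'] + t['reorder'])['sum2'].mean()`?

merge on 'sku' (how='inner') → 5 rows:
   lead_days  reorder   sku  weight
0         30       51  B202      32
1         16       65  A102       1
2         11       69  A102       1
3          1       58  A102       1
4          7       28  A102       1
group by sku, mean of reorder:
      reorder
sku          
A102     55.0
B202     51.0
add column reorder_plus_3 = t['reorder'] + 3:
      reorder  reorder_plus_3
sku                          
A102     55.0            58.0
B202     51.0            54.0
add column sum2 = t['reorder_plus_3'] + t['reorder']:
      reorder  reorder_plus_3   sum2
sku                                 
A102     55.0            58.0  113.0
B202     51.0            54.0  105.0

109.0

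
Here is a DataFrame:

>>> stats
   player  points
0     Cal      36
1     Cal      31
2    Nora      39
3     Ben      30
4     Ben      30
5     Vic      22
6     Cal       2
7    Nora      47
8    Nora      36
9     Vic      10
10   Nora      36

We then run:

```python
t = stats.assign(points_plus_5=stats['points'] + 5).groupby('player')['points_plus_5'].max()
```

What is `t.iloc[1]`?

add column points_plus_5 = stats['points'] + 5:
   player  points  points_plus_5
0     Cal      36             41
1     Cal      31             36
2    Nora      39             44
3     Ben      30             35
4     Ben      30             35
5     Vic      22             27
6     Cal       2              7
7    Nora      47             52
8    Nora      36             41
9     Vic      10             15
10   Nora      36             41
group by player, max of points_plus_5:
player
Ben     35
Cal     41
Nora    52
Vic     27
Name: points_plus_5, dtype: int64
value at position 1 → 41

41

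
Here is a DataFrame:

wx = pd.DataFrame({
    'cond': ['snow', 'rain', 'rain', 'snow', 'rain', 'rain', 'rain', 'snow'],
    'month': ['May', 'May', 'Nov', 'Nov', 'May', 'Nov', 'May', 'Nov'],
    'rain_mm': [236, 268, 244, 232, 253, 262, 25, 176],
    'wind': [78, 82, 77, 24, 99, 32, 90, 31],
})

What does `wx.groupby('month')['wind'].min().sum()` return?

group by month, min of wind:
month
May    78
Nov    24
Name: wind, dtype: int64
Hence 102.

102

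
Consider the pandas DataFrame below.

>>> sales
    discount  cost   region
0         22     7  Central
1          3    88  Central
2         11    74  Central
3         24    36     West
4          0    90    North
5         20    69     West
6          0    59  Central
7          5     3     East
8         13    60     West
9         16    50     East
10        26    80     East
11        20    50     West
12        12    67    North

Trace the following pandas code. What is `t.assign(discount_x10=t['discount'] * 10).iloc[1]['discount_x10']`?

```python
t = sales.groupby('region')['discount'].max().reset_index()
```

260

group by region, max of discount:
region
Central    22
East       26
North      12
West       24
Name: discount, dtype: int64
reset_index():
    region  discount
0  Central        22
1     East        26
2    North        12
3     West        24
add column discount_x10 = t['discount'] * 10:
    region  discount  discount_x10
0  Central        22           220
1     East        26           260
2    North        12           120
3     West        24           240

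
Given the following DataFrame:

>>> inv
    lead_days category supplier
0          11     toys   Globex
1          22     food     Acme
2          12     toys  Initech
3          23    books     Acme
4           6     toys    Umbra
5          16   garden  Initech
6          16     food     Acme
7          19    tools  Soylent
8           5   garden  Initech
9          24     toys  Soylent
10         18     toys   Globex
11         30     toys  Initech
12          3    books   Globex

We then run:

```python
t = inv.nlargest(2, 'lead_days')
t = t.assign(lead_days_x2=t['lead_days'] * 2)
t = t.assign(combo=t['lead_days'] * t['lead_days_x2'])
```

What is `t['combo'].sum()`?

2952

take 2 rows with largest lead_days:
    lead_days category supplier
11         30     toys  Initech
9          24     toys  Soylent
add column lead_days_x2 = t['lead_days'] * 2:
    lead_days category supplier  lead_days_x2
11         30     toys  Initech            60
9          24     toys  Soylent            48
add column combo = t['lead_days'] * t['lead_days_x2']:
    lead_days category supplier  lead_days_x2  combo
11         30     toys  Initech            60   1800
9          24     toys  Soylent            48   1152
So sum() = 2952.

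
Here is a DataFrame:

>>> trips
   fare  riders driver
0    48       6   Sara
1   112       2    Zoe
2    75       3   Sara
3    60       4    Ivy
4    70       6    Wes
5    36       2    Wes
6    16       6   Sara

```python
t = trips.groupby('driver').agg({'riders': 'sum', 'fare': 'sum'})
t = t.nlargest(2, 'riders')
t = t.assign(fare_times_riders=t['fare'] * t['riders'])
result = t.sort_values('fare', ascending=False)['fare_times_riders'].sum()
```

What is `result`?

2933

group by driver: sum(riders), sum(fare):
        riders  fare
driver              
Ivy          4    60
Sara        15   139
Wes          8   106
Zoe          2   112
take 2 rows with largest riders:
        riders  fare
driver              
Sara        15   139
Wes          8   106
add column fare_times_riders = t['fare'] * t['riders']:
        riders  fare  fare_times_riders
driver                                 
Sara        15   139               2085
Wes          8   106                848
sort by fare descending:
        riders  fare  fare_times_riders
driver                                 
Sara        15   139               2085
Wes          8   106                848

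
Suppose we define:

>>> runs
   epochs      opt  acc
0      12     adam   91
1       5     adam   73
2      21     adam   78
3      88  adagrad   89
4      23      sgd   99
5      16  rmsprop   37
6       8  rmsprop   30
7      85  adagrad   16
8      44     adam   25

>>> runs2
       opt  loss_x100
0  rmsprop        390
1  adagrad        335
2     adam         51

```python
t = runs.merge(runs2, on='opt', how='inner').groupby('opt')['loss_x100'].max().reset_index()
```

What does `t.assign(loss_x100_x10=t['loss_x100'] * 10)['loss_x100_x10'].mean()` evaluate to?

merge on 'opt' (how='inner') → 8 rows:
   epochs      opt  acc  loss_x100
0      12     adam   91         51
1       5     adam   73         51
2      21     adam   78         51
3      88  adagrad   89        335
4      16  rmsprop   37        390
5       8  rmsprop   30        390
6      85  adagrad   16        335
7      44     adam   25         51
group by opt, max of loss_x100:
opt
adagrad    335
adam        51
rmsprop    390
Name: loss_x100, dtype: int64
reset_index():
       opt  loss_x100
0  adagrad        335
1     adam         51
2  rmsprop        390
add column loss_x100_x10 = t['loss_x100'] * 10:
       opt  loss_x100  loss_x100_x10
0  adagrad        335           3350
1     adam         51            510
2  rmsprop        390           3900

2586.66666667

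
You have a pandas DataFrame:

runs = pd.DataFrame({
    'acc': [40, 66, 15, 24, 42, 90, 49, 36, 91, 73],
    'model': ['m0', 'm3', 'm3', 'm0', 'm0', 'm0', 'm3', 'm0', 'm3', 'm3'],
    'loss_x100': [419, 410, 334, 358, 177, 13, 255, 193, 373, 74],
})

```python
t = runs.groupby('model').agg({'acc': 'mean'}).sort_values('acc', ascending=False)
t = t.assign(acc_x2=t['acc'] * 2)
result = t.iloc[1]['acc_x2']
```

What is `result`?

92.8

group by model, mean of acc:
        acc
model      
m0     46.4
m3     58.8
sort by acc descending:
        acc
model      
m3     58.8
m0     46.4
add column acc_x2 = t['acc'] * 2:
        acc  acc_x2
model              
m3     58.8   117.6
m0     46.4    92.8
Reading off the value at position 1, column 'acc_x2', we get 92.8.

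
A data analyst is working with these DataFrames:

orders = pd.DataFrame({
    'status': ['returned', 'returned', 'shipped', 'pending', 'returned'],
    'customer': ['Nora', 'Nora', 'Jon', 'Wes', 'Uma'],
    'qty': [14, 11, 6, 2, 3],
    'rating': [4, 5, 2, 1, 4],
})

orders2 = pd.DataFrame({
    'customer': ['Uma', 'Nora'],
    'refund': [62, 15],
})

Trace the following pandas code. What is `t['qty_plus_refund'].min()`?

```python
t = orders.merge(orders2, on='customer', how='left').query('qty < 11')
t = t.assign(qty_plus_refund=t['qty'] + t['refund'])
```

65.0

merge on 'customer' (how='left') → 5 rows:
     status customer  qty  rating  refund
0  returned     Nora   14       4    15.0
1  returned     Nora   11       5    15.0
2   shipped      Jon    6       2     NaN
3   pending      Wes    2       1     NaN
4  returned      Uma    3       4    62.0
filter rows where qty < 11:
     status customer  qty  rating  refund
2   shipped      Jon    6       2     NaN
3   pending      Wes    2       1     NaN
4  returned      Uma    3       4    62.0
add column qty_plus_refund = t['qty'] + t['refund']:
     status customer  qty  rating  refund  qty_plus_refund
2   shipped      Jon    6       2     NaN              NaN
3   pending      Wes    2       1     NaN              NaN
4  returned      Uma    3       4    62.0             65.0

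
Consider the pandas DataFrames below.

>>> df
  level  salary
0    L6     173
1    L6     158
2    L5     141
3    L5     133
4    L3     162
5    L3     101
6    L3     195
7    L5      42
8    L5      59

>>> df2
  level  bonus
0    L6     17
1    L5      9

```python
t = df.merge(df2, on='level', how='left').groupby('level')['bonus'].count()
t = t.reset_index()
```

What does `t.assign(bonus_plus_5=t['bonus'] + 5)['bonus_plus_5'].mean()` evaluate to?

7.0

merge on 'level' (how='left') → 9 rows:
  level  salary  bonus
0    L6     173   17.0
1    L6     158   17.0
2    L5     141    9.0
3    L5     133    9.0
4    L3     162    NaN
5    L3     101    NaN
6    L3     195    NaN
7    L5      42    9.0
8    L5      59    9.0
group by level, count of bonus:
level
L3    0
L5    4
L6    2
Name: bonus, dtype: int64
reset_index():
  level  bonus
0    L3      0
1    L5      4
2    L6      2
add column bonus_plus_5 = t['bonus'] + 5:
  level  bonus  bonus_plus_5
0    L3      0             5
1    L5      4             9
2    L6      2             7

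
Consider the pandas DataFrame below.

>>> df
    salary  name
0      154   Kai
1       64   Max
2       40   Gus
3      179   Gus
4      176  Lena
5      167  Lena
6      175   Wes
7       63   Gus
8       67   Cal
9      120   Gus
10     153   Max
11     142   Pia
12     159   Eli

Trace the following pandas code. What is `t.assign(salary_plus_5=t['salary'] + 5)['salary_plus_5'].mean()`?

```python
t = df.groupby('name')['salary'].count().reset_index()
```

6.625

group by name, count of salary:
name
Cal     1
Eli     1
Gus     4
Kai     1
Lena    2
Max     2
Pia     1
Wes     1
Name: salary, dtype: int64
reset_index():
   name  salary
0   Cal       1
1   Eli       1
2   Gus       4
3   Kai       1
4  Lena       2
5   Max       2
6   Pia       1
7   Wes       1
add column salary_plus_5 = t['salary'] + 5:
   name  salary  salary_plus_5
0   Cal       1              6
1   Eli       1              6
2   Gus       4              9
3   Kai       1              6
4  Lena       2              7
5   Max       2              7
6   Pia       1              6
7   Wes       1              6
Hence 6.625.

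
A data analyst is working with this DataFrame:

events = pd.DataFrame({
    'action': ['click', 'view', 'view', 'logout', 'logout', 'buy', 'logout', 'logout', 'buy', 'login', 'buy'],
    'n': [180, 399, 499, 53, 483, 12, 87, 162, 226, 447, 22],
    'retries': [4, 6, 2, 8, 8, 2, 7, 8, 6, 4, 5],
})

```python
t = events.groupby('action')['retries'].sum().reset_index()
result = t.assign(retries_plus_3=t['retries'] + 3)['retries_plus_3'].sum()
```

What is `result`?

75

group by action, sum of retries:
action
buy       13
click      4
login      4
logout    31
view       8
Name: retries, dtype: int64
reset_index():
   action  retries
0     buy       13
1   click        4
2   login        4
3  logout       31
4    view        8
add column retries_plus_3 = t['retries'] + 3:
   action  retries  retries_plus_3
0     buy       13              16
1   click        4               7
2   login        4               7
3  logout       31              34
4    view        8              11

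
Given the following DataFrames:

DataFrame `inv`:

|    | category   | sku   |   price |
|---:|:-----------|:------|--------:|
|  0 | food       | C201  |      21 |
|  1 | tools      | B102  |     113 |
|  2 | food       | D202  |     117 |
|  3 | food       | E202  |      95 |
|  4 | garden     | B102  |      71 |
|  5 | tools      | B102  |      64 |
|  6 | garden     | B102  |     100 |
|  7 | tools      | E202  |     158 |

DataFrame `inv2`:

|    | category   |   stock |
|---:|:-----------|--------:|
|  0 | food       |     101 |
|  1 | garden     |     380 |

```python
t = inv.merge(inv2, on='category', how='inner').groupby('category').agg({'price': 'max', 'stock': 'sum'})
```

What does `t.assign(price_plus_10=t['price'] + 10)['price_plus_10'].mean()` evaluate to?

118.5

merge on 'category' (how='inner') → 5 rows:
  category   sku  price  stock
0     food  C201     21    101
1     food  D202    117    101
2     food  E202     95    101
3   garden  B102     71    380
4   garden  B102    100    380
group by category: max(price), sum(stock):
          price  stock
category              
food        117    303
garden      100    760
add column price_plus_10 = t['price'] + 10:
          price  stock  price_plus_10
category                             
food        117    303            127
garden      100    760            110
Taking the mean of column 'price_plus_10' gives 118.5.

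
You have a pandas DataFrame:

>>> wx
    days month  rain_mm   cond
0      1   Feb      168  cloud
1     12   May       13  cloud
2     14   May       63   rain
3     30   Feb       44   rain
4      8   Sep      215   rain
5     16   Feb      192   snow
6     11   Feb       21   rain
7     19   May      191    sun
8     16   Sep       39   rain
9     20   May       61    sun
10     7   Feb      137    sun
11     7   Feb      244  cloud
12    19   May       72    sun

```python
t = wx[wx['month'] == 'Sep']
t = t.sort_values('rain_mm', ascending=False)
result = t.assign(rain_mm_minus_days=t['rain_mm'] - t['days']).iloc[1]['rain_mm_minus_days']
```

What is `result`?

23

filter rows where month == 'Sep':
   days month  rain_mm  cond
4     8   Sep      215  rain
8    16   Sep       39  rain
sort by rain_mm descending:
   days month  rain_mm  cond
4     8   Sep      215  rain
8    16   Sep       39  rain
add column rain_mm_minus_days = t['rain_mm'] - t['days']:
   days month  rain_mm  cond  rain_mm_minus_days
4     8   Sep      215  rain                 207
8    16   Sep       39  rain                  23
value at position 1, column 'rain_mm_minus_days' → 23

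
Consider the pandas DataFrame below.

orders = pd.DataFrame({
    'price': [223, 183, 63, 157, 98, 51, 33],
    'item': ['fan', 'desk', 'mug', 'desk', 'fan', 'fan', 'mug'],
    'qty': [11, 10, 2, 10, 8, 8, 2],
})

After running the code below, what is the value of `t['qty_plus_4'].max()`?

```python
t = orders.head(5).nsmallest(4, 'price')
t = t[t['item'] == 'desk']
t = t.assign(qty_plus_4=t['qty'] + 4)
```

14

take first 5 rows:
   price  item  qty
0    223   fan   11
1    183  desk   10
2     63   mug    2
3    157  desk   10
4     98   fan    8
take 4 rows with smallest price:
   price  item  qty
2     63   mug    2
4     98   fan    8
3    157  desk   10
1    183  desk   10
filter rows where item == 'desk':
   price  item  qty
3    157  desk   10
1    183  desk   10
add column qty_plus_4 = t['qty'] + 4:
   price  item  qty  qty_plus_4
3    157  desk   10          14
1    183  desk   10          14
Taking the max of column 'qty_plus_4' gives 14.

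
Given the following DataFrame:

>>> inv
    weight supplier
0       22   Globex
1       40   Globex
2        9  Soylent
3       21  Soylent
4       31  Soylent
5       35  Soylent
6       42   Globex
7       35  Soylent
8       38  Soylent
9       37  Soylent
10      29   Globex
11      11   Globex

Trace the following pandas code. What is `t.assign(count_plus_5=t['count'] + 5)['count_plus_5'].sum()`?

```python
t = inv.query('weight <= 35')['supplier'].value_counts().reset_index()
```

filter rows where weight <= 35:
    weight supplier
0       22   Globex
2        9  Soylent
3       21  Soylent
4       31  Soylent
5       35  Soylent
7       35  Soylent
10      29   Globex
11      11   Globex
value_counts of supplier:
supplier
Soylent    5
Globex     3
Name: count, dtype: int64
reset_index():
  supplier  count
0  Soylent      5
1   Globex      3
add column count_plus_5 = t['count'] + 5:
  supplier  count  count_plus_5
0  Soylent      5            10
1   Globex      3             8
Then the sum of column 'count_plus_5': 18

18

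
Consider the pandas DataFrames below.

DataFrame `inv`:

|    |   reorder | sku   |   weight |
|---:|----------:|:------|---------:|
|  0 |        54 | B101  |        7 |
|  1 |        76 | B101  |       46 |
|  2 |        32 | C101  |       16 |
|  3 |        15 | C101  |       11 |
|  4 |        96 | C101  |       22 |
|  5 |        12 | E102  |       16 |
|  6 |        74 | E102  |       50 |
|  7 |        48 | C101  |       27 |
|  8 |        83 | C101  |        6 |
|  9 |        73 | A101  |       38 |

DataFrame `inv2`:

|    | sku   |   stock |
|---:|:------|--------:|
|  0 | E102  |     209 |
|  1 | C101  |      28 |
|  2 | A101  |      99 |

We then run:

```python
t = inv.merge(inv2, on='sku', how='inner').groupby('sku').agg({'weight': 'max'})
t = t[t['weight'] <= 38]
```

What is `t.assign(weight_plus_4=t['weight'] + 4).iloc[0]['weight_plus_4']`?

42

merge on 'sku' (how='inner') → 8 rows:
   reorder   sku  weight  stock
0       32  C101      16     28
1       15  C101      11     28
2       96  C101      22     28
3       12  E102      16    209
4       74  E102      50    209
5       48  C101      27     28
6       83  C101       6     28
7       73  A101      38     99
group by sku, max of weight:
      weight
sku         
A101      38
C101      27
E102      50
filter rows where weight <= 38:
      weight
sku         
A101      38
C101      27
add column weight_plus_4 = t['weight'] + 4:
      weight  weight_plus_4
sku                        
A101      38             42
C101      27             31
Reading off the value at position 0, column 'weight_plus_4', we get 42.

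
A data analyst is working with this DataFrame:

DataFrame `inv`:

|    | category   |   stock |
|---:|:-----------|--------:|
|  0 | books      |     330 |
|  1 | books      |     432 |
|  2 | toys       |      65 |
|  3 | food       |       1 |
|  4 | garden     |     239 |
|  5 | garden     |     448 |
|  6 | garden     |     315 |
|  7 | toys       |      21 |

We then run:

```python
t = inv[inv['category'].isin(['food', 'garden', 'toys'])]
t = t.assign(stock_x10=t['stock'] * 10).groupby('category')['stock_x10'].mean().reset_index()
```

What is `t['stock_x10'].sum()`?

filter rows where category in ['food', 'garden', 'toys']:
  category  stock
2     toys     65
3     food      1
4   garden    239
5   garden    448
6   garden    315
7     toys     21
add column stock_x10 = t['stock'] * 10:
  category  stock  stock_x10
2     toys     65        650
3     food      1         10
4   garden    239       2390
5   garden    448       4480
6   garden    315       3150
7     toys     21        210
group by category, mean of stock_x10:
category
food        10.0
garden    3340.0
toys       430.0
Name: stock_x10, dtype: float64
reset_index():
  category  stock_x10
0     food       10.0
1   garden     3340.0
2     toys      430.0
Taking the sum of column 'stock_x10' gives 3780.0.

3780.0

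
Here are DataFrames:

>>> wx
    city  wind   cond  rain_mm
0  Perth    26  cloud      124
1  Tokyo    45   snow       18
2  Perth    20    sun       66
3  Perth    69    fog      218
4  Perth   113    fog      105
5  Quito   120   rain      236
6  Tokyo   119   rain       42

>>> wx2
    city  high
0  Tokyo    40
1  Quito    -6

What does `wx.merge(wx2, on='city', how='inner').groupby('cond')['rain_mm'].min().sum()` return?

merge on 'city' (how='inner') → 3 rows:
    city  wind  cond  rain_mm  high
0  Tokyo    45  snow       18    40
1  Quito   120  rain      236    -6
2  Tokyo   119  rain       42    40
group by cond, min of rain_mm:
cond
rain    42
snow    18
Name: rain_mm, dtype: int64

60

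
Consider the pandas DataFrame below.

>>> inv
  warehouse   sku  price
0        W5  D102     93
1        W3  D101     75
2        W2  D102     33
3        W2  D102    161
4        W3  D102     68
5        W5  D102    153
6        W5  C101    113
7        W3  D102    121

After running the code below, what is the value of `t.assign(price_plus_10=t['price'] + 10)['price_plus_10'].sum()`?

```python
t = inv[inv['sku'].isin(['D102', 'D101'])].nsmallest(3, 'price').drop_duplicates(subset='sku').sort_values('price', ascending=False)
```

filter rows where sku in ['D102', 'D101']:
  warehouse   sku  price
0        W5  D102     93
1        W3  D101     75
2        W2  D102     33
3        W2  D102    161
4        W3  D102     68
5        W5  D102    153
7        W3  D102    121
take 3 rows with smallest price:
  warehouse   sku  price
2        W2  D102     33
4        W3  D102     68
1        W3  D101     75
drop duplicate sku (keep=first):
  warehouse   sku  price
2        W2  D102     33
1        W3  D101     75
sort by price descending:
  warehouse   sku  price
1        W3  D101     75
2        W2  D102     33
add column price_plus_10 = t['price'] + 10:
  warehouse   sku  price  price_plus_10
1        W3  D101     75             85
2        W2  D102     33             43
So sum() = 128.

128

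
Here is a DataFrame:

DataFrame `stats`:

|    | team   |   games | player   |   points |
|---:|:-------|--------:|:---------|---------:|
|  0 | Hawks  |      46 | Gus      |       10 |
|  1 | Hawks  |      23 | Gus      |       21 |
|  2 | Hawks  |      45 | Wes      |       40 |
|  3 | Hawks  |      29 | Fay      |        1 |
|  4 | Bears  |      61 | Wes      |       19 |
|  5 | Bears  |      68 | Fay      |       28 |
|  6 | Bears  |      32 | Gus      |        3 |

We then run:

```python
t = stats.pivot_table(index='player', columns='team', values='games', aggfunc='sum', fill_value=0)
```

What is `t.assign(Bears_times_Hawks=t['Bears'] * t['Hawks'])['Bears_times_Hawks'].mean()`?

pivot: rows=player, cols=team, sum(games):
team    Bears  Hawks
player              
Fay        68     29
Gus        32     69
Wes        61     45
add column Bears_times_Hawks = t['Bears'] * t['Hawks']:
team    Bears  Hawks  Bears_times_Hawks
player                                 
Fay        68     29               1972
Gus        32     69               2208
Wes        61     45               2745
Taking the mean of column 'Bears_times_Hawks' gives 2308.33333333.

2308.33333333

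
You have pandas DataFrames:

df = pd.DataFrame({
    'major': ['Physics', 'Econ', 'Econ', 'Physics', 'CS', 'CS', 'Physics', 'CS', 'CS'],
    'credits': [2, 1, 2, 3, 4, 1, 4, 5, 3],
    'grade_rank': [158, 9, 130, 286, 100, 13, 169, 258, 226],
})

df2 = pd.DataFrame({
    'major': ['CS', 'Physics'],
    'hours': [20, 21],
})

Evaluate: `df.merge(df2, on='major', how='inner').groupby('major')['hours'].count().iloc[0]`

merge on 'major' (how='inner') → 7 rows:
     major  credits  grade_rank  hours
0  Physics        2         158     21
1  Physics        3         286     21
2       CS        4         100     20
3       CS        1          13     20
4  Physics        4         169     21
5       CS        5         258     20
6       CS        3         226     20
group by major, count of hours:
major
CS         4
Physics    3
Name: hours, dtype: int64
Hence 4.

4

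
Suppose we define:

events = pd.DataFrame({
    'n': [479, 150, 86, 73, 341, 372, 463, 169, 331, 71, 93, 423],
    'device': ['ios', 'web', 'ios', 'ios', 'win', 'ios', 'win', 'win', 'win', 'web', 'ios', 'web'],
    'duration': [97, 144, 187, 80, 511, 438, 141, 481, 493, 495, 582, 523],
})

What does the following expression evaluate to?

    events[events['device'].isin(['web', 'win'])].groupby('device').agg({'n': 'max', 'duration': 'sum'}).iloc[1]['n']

463

filter rows where device in ['web', 'win']:
      n device  duration
1   150    web       144
4   341    win       511
6   463    win       141
7   169    win       481
8   331    win       493
9    71    web       495
11  423    web       523
group by device: max(n), sum(duration):
          n  duration
device               
web     423      1162
win     463      1626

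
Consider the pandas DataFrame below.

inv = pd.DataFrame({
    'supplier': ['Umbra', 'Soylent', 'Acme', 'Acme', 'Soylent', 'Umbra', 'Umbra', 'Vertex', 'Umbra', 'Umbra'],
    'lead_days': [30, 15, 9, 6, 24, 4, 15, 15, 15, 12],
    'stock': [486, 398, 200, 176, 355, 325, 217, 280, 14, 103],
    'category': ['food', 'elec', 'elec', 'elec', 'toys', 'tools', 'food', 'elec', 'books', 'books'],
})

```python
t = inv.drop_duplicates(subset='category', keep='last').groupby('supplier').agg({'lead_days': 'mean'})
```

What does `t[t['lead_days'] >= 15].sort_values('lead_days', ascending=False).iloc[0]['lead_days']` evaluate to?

drop duplicate category (keep=last):
  supplier  lead_days  stock category
4  Soylent         24    355     toys
5    Umbra          4    325    tools
6    Umbra         15    217     food
7   Vertex         15    280     elec
9    Umbra         12    103    books
group by supplier, mean of lead_days:
          lead_days
supplier           
Soylent   24.000000
Umbra     10.333333
Vertex    15.000000
filter rows where lead_days >= 15:
          lead_days
supplier           
Soylent        24.0
Vertex         15.0
sort by lead_days descending:
          lead_days
supplier           
Soylent        24.0
Vertex         15.0

24.0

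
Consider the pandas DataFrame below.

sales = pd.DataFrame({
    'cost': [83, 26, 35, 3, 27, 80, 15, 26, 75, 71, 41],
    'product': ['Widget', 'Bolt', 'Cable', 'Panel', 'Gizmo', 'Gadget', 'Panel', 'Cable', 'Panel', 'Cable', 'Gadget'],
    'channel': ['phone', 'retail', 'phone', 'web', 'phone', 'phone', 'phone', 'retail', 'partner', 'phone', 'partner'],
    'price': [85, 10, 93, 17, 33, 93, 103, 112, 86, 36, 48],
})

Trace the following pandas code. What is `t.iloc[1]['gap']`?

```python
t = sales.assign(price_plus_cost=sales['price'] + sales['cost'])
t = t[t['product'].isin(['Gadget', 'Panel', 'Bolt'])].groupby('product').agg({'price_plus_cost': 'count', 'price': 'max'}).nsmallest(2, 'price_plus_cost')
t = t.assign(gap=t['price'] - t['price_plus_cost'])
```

91

add column price_plus_cost = sales['price'] + sales['cost']:
    cost product  channel  price  price_plus_cost
0     83  Widget    phone     85              168
1     26    Bolt   retail     10               36
2     35   Cable    phone     93              128
3      3   Panel      web     17               20
4     27   Gizmo    phone     33               60
5     80  Gadget    phone     93              173
6     15   Panel    phone    103              118
7     26   Cable   retail    112              138
8     75   Panel  partner     86              161
9     71   Cable    phone     36              107
10    41  Gadget  partner     48               89
filter rows where product in ['Gadget', 'Panel', 'Bolt']:
    cost product  channel  price  price_plus_cost
1     26    Bolt   retail     10               36
3      3   Panel      web     17               20
5     80  Gadget    phone     93              173
6     15   Panel    phone    103              118
8     75   Panel  partner     86              161
10    41  Gadget  partner     48               89
group by product: count(price_plus_cost), max(price):
         price_plus_cost  price
product                        
Bolt                   1     10
Gadget                 2     93
Panel                  3    103
take 2 rows with smallest price_plus_cost:
         price_plus_cost  price
product                        
Bolt                   1     10
Gadget                 2     93
add column gap = t['price'] - t['price_plus_cost']:
         price_plus_cost  price  gap
product                             
Bolt                   1     10    9
Gadget                 2     93   91
Then the value at position 1, column 'gap': 91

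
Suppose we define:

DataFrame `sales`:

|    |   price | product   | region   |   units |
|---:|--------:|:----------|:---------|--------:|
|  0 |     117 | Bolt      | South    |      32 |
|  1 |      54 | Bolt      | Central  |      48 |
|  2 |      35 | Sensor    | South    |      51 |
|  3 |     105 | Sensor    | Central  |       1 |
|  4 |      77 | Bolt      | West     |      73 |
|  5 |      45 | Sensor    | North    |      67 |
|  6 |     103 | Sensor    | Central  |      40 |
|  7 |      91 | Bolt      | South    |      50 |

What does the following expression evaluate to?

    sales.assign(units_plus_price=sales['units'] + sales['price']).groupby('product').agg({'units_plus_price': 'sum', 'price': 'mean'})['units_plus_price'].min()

add column units_plus_price = sales['units'] + sales['price']:
   price product   region  units  units_plus_price
0    117    Bolt    South     32               149
1     54    Bolt  Central     48               102
2     35  Sensor    South     51                86
3    105  Sensor  Central      1               106
4     77    Bolt     West     73               150
5     45  Sensor    North     67               112
6    103  Sensor  Central     40               143
7     91    Bolt    South     50               141
group by product: sum(units_plus_price), mean(price):
         units_plus_price  price
product                         
Bolt                  542  84.75
Sensor                447  72.00

447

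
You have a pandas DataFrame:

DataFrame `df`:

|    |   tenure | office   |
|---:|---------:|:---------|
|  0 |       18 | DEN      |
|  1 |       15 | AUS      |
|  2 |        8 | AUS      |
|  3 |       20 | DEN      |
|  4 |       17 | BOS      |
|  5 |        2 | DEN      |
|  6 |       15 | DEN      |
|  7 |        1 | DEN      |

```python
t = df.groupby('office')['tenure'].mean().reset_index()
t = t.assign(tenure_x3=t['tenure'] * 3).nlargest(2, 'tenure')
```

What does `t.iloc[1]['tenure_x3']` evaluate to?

34.5

group by office, mean of tenure:
office
AUS    11.5
BOS    17.0
DEN    11.2
Name: tenure, dtype: float64
reset_index():
  office  tenure
0    AUS    11.5
1    BOS    17.0
2    DEN    11.2
add column tenure_x3 = t['tenure'] * 3:
  office  tenure  tenure_x3
0    AUS    11.5       34.5
1    BOS    17.0       51.0
2    DEN    11.2       33.6
take 2 rows with largest tenure:
  office  tenure  tenure_x3
1    BOS    17.0       51.0
0    AUS    11.5       34.5
The value at position 1, column 'tenure_x3' is 34.5.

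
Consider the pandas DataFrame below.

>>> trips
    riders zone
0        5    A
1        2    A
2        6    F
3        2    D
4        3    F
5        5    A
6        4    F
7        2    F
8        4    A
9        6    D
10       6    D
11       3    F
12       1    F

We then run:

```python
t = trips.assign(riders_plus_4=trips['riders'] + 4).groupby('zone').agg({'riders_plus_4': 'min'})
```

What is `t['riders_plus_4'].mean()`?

add column riders_plus_4 = trips['riders'] + 4:
    riders zone  riders_plus_4
0        5    A              9
1        2    A              6
2        6    F             10
3        2    D              6
4        3    F              7
5        5    A              9
6        4    F              8
7        2    F              6
8        4    A              8
9        6    D             10
10       6    D             10
11       3    F              7
12       1    F              5
group by zone, min of riders_plus_4:
      riders_plus_4
zone               
A                 6
D                 6
F                 5
Finally, mean of column 'riders_plus_4' = 5.66666666667.

5.66666666667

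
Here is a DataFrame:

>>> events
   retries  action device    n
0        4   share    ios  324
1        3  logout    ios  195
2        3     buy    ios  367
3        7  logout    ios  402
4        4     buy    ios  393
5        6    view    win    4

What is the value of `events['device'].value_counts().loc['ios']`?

5

value_counts of device:
device
ios    5
win    1
Name: count, dtype: int64
So loc['ios'] = 5.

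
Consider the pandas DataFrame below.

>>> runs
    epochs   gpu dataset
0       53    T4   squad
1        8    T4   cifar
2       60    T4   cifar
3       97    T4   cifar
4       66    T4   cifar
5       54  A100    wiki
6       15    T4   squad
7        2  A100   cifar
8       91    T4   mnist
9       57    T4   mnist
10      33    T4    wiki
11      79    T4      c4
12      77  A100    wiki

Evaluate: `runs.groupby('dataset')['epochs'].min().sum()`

186

group by dataset, min of epochs:
dataset
c4       79
cifar     2
mnist    57
squad    15
wiki     33
Name: epochs, dtype: int64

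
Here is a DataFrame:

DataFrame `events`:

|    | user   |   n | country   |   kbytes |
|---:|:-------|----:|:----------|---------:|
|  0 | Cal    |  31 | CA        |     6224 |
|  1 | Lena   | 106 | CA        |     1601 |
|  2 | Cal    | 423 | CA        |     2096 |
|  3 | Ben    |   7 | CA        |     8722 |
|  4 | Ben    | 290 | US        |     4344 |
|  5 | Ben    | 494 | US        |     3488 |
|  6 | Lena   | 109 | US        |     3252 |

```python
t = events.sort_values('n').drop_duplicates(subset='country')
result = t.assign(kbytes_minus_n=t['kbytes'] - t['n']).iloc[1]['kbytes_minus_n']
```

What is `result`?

3143

sort by n:
   user    n country  kbytes
3   Ben    7      CA    8722
0   Cal   31      CA    6224
1  Lena  106      CA    1601
6  Lena  109      US    3252
4   Ben  290      US    4344
2   Cal  423      CA    2096
5   Ben  494      US    3488
drop duplicate country (keep=first):
   user    n country  kbytes
3   Ben    7      CA    8722
6  Lena  109      US    3252
add column kbytes_minus_n = t['kbytes'] - t['n']:
   user    n country  kbytes  kbytes_minus_n
3   Ben    7      CA    8722            8715
6  Lena  109      US    3252            3143
Hence 3143.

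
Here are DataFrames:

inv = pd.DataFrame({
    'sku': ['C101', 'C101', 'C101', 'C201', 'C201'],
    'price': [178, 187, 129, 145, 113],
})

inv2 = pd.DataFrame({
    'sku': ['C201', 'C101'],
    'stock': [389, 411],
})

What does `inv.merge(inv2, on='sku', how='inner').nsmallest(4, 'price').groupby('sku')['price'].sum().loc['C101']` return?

merge on 'sku' (how='inner') → 5 rows:
    sku  price  stock
0  C101    178    411
1  C101    187    411
2  C101    129    411
3  C201    145    389
4  C201    113    389
take 4 rows with smallest price:
    sku  price  stock
4  C201    113    389
2  C101    129    411
3  C201    145    389
0  C101    178    411
group by sku, sum of price:
sku
C101    307
C201    258
Name: price, dtype: int64

307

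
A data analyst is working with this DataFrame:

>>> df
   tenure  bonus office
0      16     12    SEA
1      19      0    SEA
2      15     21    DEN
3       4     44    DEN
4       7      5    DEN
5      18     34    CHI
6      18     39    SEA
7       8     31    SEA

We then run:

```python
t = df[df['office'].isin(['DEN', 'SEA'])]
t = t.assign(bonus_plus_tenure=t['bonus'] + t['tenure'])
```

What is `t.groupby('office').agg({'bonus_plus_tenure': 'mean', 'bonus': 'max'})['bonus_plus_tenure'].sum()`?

filter rows where office in ['DEN', 'SEA']:
   tenure  bonus office
0      16     12    SEA
1      19      0    SEA
2      15     21    DEN
3       4     44    DEN
4       7      5    DEN
6      18     39    SEA
7       8     31    SEA
add column bonus_plus_tenure = t['bonus'] + t['tenure']:
   tenure  bonus office  bonus_plus_tenure
0      16     12    SEA                 28
1      19      0    SEA                 19
2      15     21    DEN                 36
3       4     44    DEN                 48
4       7      5    DEN                 12
6      18     39    SEA                 57
7       8     31    SEA                 39
group by office: mean(bonus_plus_tenure), max(bonus):
        bonus_plus_tenure  bonus
office                          
DEN                 32.00     44
SEA                 35.75     39
Taking the sum of column 'bonus_plus_tenure' gives 67.75.

67.75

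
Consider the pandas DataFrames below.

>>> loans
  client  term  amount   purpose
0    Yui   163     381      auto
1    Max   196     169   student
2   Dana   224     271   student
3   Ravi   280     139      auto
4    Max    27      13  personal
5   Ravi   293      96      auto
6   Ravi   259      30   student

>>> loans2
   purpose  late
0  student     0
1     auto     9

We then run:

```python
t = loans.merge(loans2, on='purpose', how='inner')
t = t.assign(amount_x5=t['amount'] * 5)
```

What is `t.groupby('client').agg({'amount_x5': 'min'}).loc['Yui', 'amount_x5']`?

merge on 'purpose' (how='inner') → 6 rows:
  client  term  amount  purpose  late
0    Yui   163     381     auto     9
1    Max   196     169  student     0
2   Dana   224     271  student     0
3   Ravi   280     139     auto     9
4   Ravi   293      96     auto     9
5   Ravi   259      30  student     0
add column amount_x5 = t['amount'] * 5:
  client  term  amount  purpose  late  amount_x5
0    Yui   163     381     auto     9       1905
1    Max   196     169  student     0        845
2   Dana   224     271  student     0       1355
3   Ravi   280     139     auto     9        695
4   Ravi   293      96     auto     9        480
5   Ravi   259      30  student     0        150
group by client, min of amount_x5:
        amount_x5
client           
Dana         1355
Max           845
Ravi          150
Yui          1905
The value at row 'Yui', column 'amount_x5' is 1905.

1905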